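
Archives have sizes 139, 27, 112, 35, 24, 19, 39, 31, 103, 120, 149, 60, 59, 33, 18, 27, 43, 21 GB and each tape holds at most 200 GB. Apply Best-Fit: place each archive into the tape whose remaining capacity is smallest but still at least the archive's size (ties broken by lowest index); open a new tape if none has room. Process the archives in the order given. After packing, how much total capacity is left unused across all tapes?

tape 1: place 139 GB, 61 GB left
tape 1: place 27 GB, 34 GB left
tape 2: place 112 GB, 88 GB left
tape 2: place 35 GB, 53 GB left
tape 1: place 24 GB, 10 GB left
tape 2: place 19 GB, 34 GB left
tape 3: place 39 GB, 161 GB left
tape 2: place 31 GB, 3 GB left
tape 3: place 103 GB, 58 GB left
tape 4: place 120 GB, 80 GB left
tape 5: place 149 GB, 51 GB left
tape 4: place 60 GB, 20 GB left
tape 6: place 59 GB, 141 GB left
tape 5: place 33 GB, 18 GB left
tape 5: place 18 GB, 0 GB left
tape 3: place 27 GB, 31 GB left
tape 6: place 43 GB, 98 GB left
tape 3: place 21 GB, 10 GB left
6 tapes × 200 GB = 1200 GB; used 1059 GB; unused 141 GB.

141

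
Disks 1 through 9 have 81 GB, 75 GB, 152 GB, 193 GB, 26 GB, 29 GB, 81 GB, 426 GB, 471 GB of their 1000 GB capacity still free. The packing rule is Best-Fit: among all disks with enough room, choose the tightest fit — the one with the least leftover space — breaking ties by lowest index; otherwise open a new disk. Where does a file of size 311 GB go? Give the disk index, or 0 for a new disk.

8

Disks with room: disk 8 (426 GB), disk 9 (471 GB).
Tightest fit is disk 8 with 426 GB free.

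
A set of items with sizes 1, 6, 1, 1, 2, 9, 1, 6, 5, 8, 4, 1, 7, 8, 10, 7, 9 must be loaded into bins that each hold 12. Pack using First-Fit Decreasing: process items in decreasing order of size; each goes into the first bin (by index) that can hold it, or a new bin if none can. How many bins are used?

Sorted descending: 10, 9, 9, 8, 8, 7, 7, 6, 6, 5, 4, 2, 1, 1, 1, 1, 1.
bin 1: place 10, 2 left
bin 2: place 9, 3 left
bin 3: place 9, 3 left
bin 4: place 8, 4 left
bin 5: place 8, 4 left
bin 6: place 7, 5 left
bin 7: place 7, 5 left
bin 8: place 6, 6 left
bin 8: place 6, 0 left
bin 6: place 5, 0 left
bin 4: place 4, 0 left
bin 1: place 2, 0 left
bin 2: place 1, 2 left
bin 2: place 1, 1 left
bin 2: place 1, 0 left
bin 3: place 1, 2 left
bin 3: place 1, 1 left

8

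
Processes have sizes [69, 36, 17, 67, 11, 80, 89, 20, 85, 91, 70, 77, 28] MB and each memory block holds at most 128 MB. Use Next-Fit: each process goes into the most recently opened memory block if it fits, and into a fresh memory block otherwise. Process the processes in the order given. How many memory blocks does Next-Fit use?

Put 69 MB in memory block 1; 59 MB remain.
Put 36 MB in memory block 1; 23 MB remain.
Put 17 MB in memory block 1; 6 MB remain.
Put 67 MB in memory block 2; 61 MB remain.
Put 11 MB in memory block 2; 50 MB remain.
Put 80 MB in memory block 3; 48 MB remain.
Put 89 MB in memory block 4; 39 MB remain.
Put 20 MB in memory block 4; 19 MB remain.
Put 85 MB in memory block 5; 43 MB remain.
Put 91 MB in memory block 6; 37 MB remain.
Put 70 MB in memory block 7; 58 MB remain.
Put 77 MB in memory block 8; 51 MB remain.
Put 28 MB in memory block 8; 23 MB remain.

8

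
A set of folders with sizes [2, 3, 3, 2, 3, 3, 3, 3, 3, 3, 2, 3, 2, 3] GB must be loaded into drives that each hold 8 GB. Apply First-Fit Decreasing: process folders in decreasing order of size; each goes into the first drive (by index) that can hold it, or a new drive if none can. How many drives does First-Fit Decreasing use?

Sorted descending: 3, 3, 3, 3, 3, 3, 3, 3, 3, 3, 2, 2, 2, 2.
3 GB → drive 1 (remaining 5 GB)
3 GB → drive 1 (remaining 2 GB)
3 GB → drive 2 (remaining 5 GB)
3 GB → drive 2 (remaining 2 GB)
3 GB → drive 3 (remaining 5 GB)
3 GB → drive 3 (remaining 2 GB)
3 GB → drive 4 (remaining 5 GB)
3 GB → drive 4 (remaining 2 GB)
3 GB → drive 5 (remaining 5 GB)
3 GB → drive 5 (remaining 2 GB)
2 GB → drive 1 (remaining 0 GB)
2 GB → drive 2 (remaining 0 GB)
2 GB → drive 3 (remaining 0 GB)
2 GB → drive 4 (remaining 0 GB)
Final drives: [3,3,2] [3,3,2] [3,3,2] [3,3,2] [3,3].

5 drives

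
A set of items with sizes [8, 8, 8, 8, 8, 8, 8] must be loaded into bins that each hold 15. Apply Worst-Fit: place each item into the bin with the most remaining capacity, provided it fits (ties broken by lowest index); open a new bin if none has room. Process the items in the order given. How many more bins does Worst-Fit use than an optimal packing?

0

Worst-Fit: [8] [8] [8] [8] [8] [8] [8] → 7 bins.
7 items exceed 7.5 (half the capacity), and no two of those can share a bin, so at least 7 bins are needed.
So 7 is already optimal.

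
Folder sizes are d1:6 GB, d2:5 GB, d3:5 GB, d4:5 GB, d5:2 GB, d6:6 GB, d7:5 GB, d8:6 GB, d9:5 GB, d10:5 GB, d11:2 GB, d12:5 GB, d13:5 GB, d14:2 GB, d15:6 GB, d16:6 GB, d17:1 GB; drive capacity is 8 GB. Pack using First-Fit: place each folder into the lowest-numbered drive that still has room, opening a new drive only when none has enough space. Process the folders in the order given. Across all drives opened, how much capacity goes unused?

Put d1 (6 GB) in drive 1; 2 GB remain.
Put d2 (5 GB) in drive 2; 3 GB remain.
Put d3 (5 GB) in drive 3; 3 GB remain.
Put d4 (5 GB) in drive 4; 3 GB remain.
Put d5 (2 GB) in drive 1; 0 GB remain.
Put d6 (6 GB) in drive 5; 2 GB remain.
Put d7 (5 GB) in drive 6; 3 GB remain.
Put d8 (6 GB) in drive 7; 2 GB remain.
Put d9 (5 GB) in drive 8; 3 GB remain.
Put d10 (5 GB) in drive 9; 3 GB remain.
Put d11 (2 GB) in drive 2; 1 GB remain.
Put d12 (5 GB) in drive 10; 3 GB remain.
Put d13 (5 GB) in drive 11; 3 GB remain.
Put d14 (2 GB) in drive 3; 1 GB remain.
Put d15 (6 GB) in drive 12; 2 GB remain.
Put d16 (6 GB) in drive 13; 2 GB remain.
Put d17 (1 GB) in drive 2; 0 GB remain.
13 drives × 8 GB = 104 GB; used 77 GB; unused 27 GB.

27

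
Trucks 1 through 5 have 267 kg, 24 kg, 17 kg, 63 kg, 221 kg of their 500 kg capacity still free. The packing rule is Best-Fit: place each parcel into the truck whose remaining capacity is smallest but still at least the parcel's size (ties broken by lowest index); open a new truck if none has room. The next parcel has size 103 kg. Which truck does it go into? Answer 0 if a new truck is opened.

5

Trucks with room: truck 1 (267 kg), truck 5 (221 kg).
Tightest fit is truck 5 with 221 kg free.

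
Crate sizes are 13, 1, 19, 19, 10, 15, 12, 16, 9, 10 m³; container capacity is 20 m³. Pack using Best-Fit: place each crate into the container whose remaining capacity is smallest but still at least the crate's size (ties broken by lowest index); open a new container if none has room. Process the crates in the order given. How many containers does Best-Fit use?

container 1: place 13 m³, 7 m³ left
container 1: place 1 m³, 6 m³ left
container 2: place 19 m³, 1 m³ left
container 3: place 19 m³, 1 m³ left
container 4: place 10 m³, 10 m³ left
container 5: place 15 m³, 5 m³ left
container 6: place 12 m³, 8 m³ left
container 7: place 16 m³, 4 m³ left
container 4: place 9 m³, 1 m³ left
container 8: place 10 m³, 10 m³ left
Final containers: [13,1] [19] [19] [10,9] [15] [12] [16] [10].

8 containers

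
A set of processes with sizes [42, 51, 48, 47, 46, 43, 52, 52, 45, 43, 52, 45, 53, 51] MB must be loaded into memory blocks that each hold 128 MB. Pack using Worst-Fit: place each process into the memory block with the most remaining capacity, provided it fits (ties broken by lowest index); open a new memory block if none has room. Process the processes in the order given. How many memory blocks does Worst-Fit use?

memory block 1: place 42 MB, 86 MB left
memory block 1: place 51 MB, 35 MB left
memory block 2: place 48 MB, 80 MB left
memory block 2: place 47 MB, 33 MB left
memory block 3: place 46 MB, 82 MB left
memory block 3: place 43 MB, 39 MB left
memory block 4: place 52 MB, 76 MB left
memory block 4: place 52 MB, 24 MB left
memory block 5: place 45 MB, 83 MB left
memory block 5: place 43 MB, 40 MB left
memory block 6: place 52 MB, 76 MB left
memory block 6: place 45 MB, 31 MB left
memory block 7: place 53 MB, 75 MB left
memory block 7: place 51 MB, 24 MB left

7 memory blocks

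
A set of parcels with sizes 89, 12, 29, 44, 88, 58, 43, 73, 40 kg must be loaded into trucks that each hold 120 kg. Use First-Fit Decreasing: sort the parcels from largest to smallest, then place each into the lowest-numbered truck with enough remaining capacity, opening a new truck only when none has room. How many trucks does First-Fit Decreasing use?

5

Sorted descending: 89, 88, 73, 58, 44, 43, 40, 29, 12.
Put 89 kg in truck 1; 31 kg remain.
Put 88 kg in truck 2; 32 kg remain.
Put 73 kg in truck 3; 47 kg remain.
Put 58 kg in truck 4; 62 kg remain.
Put 44 kg in truck 3; 3 kg remain.
Put 43 kg in truck 4; 19 kg remain.
Put 40 kg in truck 5; 80 kg remain.
Put 29 kg in truck 1; 2 kg remain.
Put 12 kg in truck 2; 20 kg remain.
Final trucks: [89,29] [88,12] [73,44] [58,43] [40].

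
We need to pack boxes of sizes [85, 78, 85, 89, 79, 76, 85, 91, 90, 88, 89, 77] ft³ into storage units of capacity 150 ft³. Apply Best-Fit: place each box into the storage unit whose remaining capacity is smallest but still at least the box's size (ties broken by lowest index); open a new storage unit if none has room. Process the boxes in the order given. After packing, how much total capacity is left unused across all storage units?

788

Put 85 ft³ in storage unit 1; 65 ft³ remain.
Put 78 ft³ in storage unit 2; 72 ft³ remain.
Put 85 ft³ in storage unit 3; 65 ft³ remain.
Put 89 ft³ in storage unit 4; 61 ft³ remain.
Put 79 ft³ in storage unit 5; 71 ft³ remain.
Put 76 ft³ in storage unit 6; 74 ft³ remain.
Put 85 ft³ in storage unit 7; 65 ft³ remain.
Put 91 ft³ in storage unit 8; 59 ft³ remain.
Put 90 ft³ in storage unit 9; 60 ft³ remain.
Put 88 ft³ in storage unit 10; 62 ft³ remain.
Put 89 ft³ in storage unit 11; 61 ft³ remain.
Put 77 ft³ in storage unit 12; 73 ft³ remain.
12 storage units × 150 ft³ = 1800 ft³; used 1012 ft³; unused 788 ft³.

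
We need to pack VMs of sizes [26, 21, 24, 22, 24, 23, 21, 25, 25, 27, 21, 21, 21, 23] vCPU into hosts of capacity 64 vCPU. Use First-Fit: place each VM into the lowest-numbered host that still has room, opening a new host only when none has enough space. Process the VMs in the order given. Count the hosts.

host 1: place 26 vCPU, 38 vCPU left
host 1: place 21 vCPU, 17 vCPU left
host 2: place 24 vCPU, 40 vCPU left
host 2: place 22 vCPU, 18 vCPU left
host 3: place 24 vCPU, 40 vCPU left
host 3: place 23 vCPU, 17 vCPU left
host 4: place 21 vCPU, 43 vCPU left
host 4: place 25 vCPU, 18 vCPU left
host 5: place 25 vCPU, 39 vCPU left
host 5: place 27 vCPU, 12 vCPU left
host 6: place 21 vCPU, 43 vCPU left
host 6: place 21 vCPU, 22 vCPU left
host 6: place 21 vCPU, 1 vCPU left
host 7: place 23 vCPU, 41 vCPU left

7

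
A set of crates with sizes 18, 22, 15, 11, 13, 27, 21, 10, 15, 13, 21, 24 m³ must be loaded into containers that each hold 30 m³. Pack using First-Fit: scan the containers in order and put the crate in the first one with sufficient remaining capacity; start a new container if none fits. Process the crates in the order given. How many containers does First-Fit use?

9

container 1: place 18 m³, 12 m³ left
container 2: place 22 m³, 8 m³ left
container 3: place 15 m³, 15 m³ left
container 1: place 11 m³, 1 m³ left
container 3: place 13 m³, 2 m³ left
container 4: place 27 m³, 3 m³ left
container 5: place 21 m³, 9 m³ left
container 6: place 10 m³, 20 m³ left
container 6: place 15 m³, 5 m³ left
container 7: place 13 m³, 17 m³ left
container 8: place 21 m³, 9 m³ left
container 9: place 24 m³, 6 m³ left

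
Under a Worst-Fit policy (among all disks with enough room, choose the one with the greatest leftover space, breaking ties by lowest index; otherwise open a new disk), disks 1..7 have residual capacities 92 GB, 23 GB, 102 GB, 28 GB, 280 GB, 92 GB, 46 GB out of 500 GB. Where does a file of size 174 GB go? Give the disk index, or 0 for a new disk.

5

Disks with room: disk 5 (280 GB).
Most room is disk 5 with 280 GB free.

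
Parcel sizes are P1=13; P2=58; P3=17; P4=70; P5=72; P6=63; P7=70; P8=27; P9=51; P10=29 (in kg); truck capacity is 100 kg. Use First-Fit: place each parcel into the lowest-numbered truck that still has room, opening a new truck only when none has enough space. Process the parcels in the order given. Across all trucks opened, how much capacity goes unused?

P1 (13 kg) → truck 1 (remaining 87 kg)
P2 (58 kg) → truck 1 (remaining 29 kg)
P3 (17 kg) → truck 1 (remaining 12 kg)
P4 (70 kg) → truck 2 (remaining 30 kg)
P5 (72 kg) → truck 3 (remaining 28 kg)
P6 (63 kg) → truck 4 (remaining 37 kg)
P7 (70 kg) → truck 5 (remaining 30 kg)
P8 (27 kg) → truck 2 (remaining 3 kg)
P9 (51 kg) → truck 6 (remaining 49 kg)
P10 (29 kg) → truck 4 (remaining 8 kg)
6 trucks × 100 kg = 600 kg; used 470 kg; unused 130 kg.

130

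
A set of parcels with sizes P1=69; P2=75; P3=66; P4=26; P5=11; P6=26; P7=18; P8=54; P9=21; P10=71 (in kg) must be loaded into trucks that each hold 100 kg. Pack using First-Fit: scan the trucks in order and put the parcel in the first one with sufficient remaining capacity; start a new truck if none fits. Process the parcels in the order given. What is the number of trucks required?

5

Put P1 (69 kg) in truck 1; 31 kg remain.
Put P2 (75 kg) in truck 2; 25 kg remain.
Put P3 (66 kg) in truck 3; 34 kg remain.
Put P4 (26 kg) in truck 1; 5 kg remain.
Put P5 (11 kg) in truck 2; 14 kg remain.
Put P6 (26 kg) in truck 3; 8 kg remain.
Put P7 (18 kg) in truck 4; 82 kg remain.
Put P8 (54 kg) in truck 4; 28 kg remain.
Put P9 (21 kg) in truck 4; 7 kg remain.
Put P10 (71 kg) in truck 5; 29 kg remain.
Final trucks: [69,26] [75,11] [66,26] [18,54,21] [71].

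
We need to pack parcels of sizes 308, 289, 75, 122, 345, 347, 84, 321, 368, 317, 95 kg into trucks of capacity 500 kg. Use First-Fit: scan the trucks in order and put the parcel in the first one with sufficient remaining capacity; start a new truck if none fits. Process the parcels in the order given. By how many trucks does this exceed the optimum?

0

First-Fit: [308,75,84] [289,122] [345,95] [347] [321] [368] [317] → 7 trucks.
7 parcels exceed 250 kg (half the capacity), and no two of those can share a truck, so at least 7 trucks are needed.
So 7 is already optimal.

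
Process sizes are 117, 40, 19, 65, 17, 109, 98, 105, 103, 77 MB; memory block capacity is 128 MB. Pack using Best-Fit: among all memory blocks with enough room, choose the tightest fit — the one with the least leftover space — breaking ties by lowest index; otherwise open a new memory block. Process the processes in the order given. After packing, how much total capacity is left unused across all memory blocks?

117 MB → memory block 1 (remaining 11 MB)
40 MB → memory block 2 (remaining 88 MB)
19 MB → memory block 2 (remaining 69 MB)
65 MB → memory block 2 (remaining 4 MB)
17 MB → memory block 3 (remaining 111 MB)
109 MB → memory block 3 (remaining 2 MB)
98 MB → memory block 4 (remaining 30 MB)
105 MB → memory block 5 (remaining 23 MB)
103 MB → memory block 6 (remaining 25 MB)
77 MB → memory block 7 (remaining 51 MB)
7 memory blocks × 128 MB = 896 MB; used 750 MB; unused 146 MB.

146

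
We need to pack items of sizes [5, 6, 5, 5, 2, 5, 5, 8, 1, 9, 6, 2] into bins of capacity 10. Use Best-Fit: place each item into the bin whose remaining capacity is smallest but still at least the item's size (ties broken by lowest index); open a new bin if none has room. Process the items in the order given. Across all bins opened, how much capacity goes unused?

11

bin 1: place 5, 5 left
bin 2: place 6, 4 left
bin 1: place 5, 0 left
bin 3: place 5, 5 left
bin 2: place 2, 2 left
bin 3: place 5, 0 left
bin 4: place 5, 5 left
bin 5: place 8, 2 left
bin 2: place 1, 1 left
bin 6: place 9, 1 left
bin 7: place 6, 4 left
bin 5: place 2, 0 left
7 bins × 10 = 70; used 59; unused 11.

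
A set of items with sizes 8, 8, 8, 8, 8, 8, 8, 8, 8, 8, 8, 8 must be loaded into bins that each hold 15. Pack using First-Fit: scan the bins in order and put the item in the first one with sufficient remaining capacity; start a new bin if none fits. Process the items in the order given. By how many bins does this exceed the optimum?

First-Fit: [8] [8] [8] [8] [8] [8] [8] [8] [8] [8] [8] [8] → 12 bins.
12 items exceed 7.5 (half the capacity), and no two of those can share a bin, so at least 12 bins are needed.
So 12 is already optimal.

0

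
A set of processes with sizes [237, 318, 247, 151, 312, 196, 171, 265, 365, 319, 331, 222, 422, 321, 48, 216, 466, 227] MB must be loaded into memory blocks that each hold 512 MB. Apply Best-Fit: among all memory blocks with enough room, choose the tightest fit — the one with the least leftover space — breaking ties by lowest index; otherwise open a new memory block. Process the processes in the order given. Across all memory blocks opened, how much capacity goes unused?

Put 237 MB in memory block 1; 275 MB remain.
Put 318 MB in memory block 2; 194 MB remain.
Put 247 MB in memory block 1; 28 MB remain.
Put 151 MB in memory block 2; 43 MB remain.
Put 312 MB in memory block 3; 200 MB remain.
Put 196 MB in memory block 3; 4 MB remain.
Put 171 MB in memory block 4; 341 MB remain.
Put 265 MB in memory block 4; 76 MB remain.
Put 365 MB in memory block 5; 147 MB remain.
Put 319 MB in memory block 6; 193 MB remain.
Put 331 MB in memory block 7; 181 MB remain.
Put 222 MB in memory block 8; 290 MB remain.
Put 422 MB in memory block 9; 90 MB remain.
Put 321 MB in memory block 10; 191 MB remain.
Put 48 MB in memory block 4; 28 MB remain.
Put 216 MB in memory block 8; 74 MB remain.
Put 466 MB in memory block 11; 46 MB remain.
Put 227 MB in memory block 12; 285 MB remain.
12 memory blocks × 512 MB = 6144 MB; used 4834 MB; unused 1310 MB.

1310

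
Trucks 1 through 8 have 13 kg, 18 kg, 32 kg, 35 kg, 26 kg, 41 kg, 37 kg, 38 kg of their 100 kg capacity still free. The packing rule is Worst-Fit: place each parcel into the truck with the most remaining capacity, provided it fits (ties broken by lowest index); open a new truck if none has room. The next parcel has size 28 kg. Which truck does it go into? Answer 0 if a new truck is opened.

Trucks with room: truck 3 (32 kg), truck 4 (35 kg), truck 6 (41 kg), truck 7 (37 kg), truck 8 (38 kg).
Most room is truck 6 with 41 kg free.

6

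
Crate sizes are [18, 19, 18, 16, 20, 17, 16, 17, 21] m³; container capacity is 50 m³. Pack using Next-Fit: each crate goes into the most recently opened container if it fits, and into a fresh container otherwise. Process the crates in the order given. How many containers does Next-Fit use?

5

18 m³ → container 1 (remaining 32 m³)
19 m³ → container 1 (remaining 13 m³)
18 m³ → container 2 (remaining 32 m³)
16 m³ → container 2 (remaining 16 m³)
20 m³ → container 3 (remaining 30 m³)
17 m³ → container 3 (remaining 13 m³)
16 m³ → container 4 (remaining 34 m³)
17 m³ → container 4 (remaining 17 m³)
21 m³ → container 5 (remaining 29 m³)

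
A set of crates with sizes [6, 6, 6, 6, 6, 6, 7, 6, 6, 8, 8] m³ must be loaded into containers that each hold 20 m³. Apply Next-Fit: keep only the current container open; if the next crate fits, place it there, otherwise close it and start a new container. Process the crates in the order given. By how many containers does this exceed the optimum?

0

Next-Fit: [6,6,6] [6,6,6] [7,6,6] [8,8] → 4 containers.
Total size 71 m³; any packing needs at least ⌈71/20⌉ = 4 containers.
So 4 is already optimal.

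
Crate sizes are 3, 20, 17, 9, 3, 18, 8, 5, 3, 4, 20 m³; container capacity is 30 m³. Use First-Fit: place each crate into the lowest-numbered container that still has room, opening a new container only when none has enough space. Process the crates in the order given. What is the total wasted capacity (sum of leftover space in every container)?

Put 3 m³ in container 1; 27 m³ remain.
Put 20 m³ in container 1; 7 m³ remain.
Put 17 m³ in container 2; 13 m³ remain.
Put 9 m³ in container 2; 4 m³ remain.
Put 3 m³ in container 1; 4 m³ remain.
Put 18 m³ in container 3; 12 m³ remain.
Put 8 m³ in container 3; 4 m³ remain.
Put 5 m³ in container 4; 25 m³ remain.
Put 3 m³ in container 1; 1 m³ remain.
Put 4 m³ in container 2; 0 m³ remain.
Put 20 m³ in container 4; 5 m³ remain.
4 containers × 30 m³ = 120 m³; used 110 m³; unused 10 m³.

10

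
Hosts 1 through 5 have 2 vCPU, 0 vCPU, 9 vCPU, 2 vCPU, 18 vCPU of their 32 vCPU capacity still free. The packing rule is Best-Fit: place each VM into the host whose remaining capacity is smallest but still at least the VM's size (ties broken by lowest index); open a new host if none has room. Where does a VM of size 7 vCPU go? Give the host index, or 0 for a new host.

3

Hosts with room: host 3 (9 vCPU), host 5 (18 vCPU).
Tightest fit is host 3 with 9 vCPU free.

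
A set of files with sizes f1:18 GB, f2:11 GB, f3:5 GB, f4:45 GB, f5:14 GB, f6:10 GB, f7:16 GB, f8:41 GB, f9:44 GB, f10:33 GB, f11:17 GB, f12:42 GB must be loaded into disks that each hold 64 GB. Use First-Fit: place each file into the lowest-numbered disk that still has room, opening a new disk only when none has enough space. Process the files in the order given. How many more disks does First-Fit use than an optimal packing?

1

First-Fit: [18,11,5,14,10] [45,16] [41,17] [44] [33] [42] → 6 disks.
Total size 296 GB; any packing needs at least ⌈296/64⌉ = 5 disks.
An optimal packing achieves that bound: [45,18] [44,17] [42,16,5] [41,14] [33,11,10] → 5 disks.
Excess: 6 − 5 = 1.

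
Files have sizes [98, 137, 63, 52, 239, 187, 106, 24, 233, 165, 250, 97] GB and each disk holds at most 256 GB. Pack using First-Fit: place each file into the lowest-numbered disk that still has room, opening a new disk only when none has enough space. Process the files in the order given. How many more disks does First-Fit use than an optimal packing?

First-Fit: [98,137] [63,52,106,24] [239] [187] [233] [165] [250] [97] → 8 disks.
Total size 1651 GB; any packing needs at least ⌈1651/256⌉ = 7 disks.
An optimal packing achieves that bound: [250] [239] [233] [187,63] [165,52,24] [137,106] [98,97] → 7 disks.
Excess: 8 − 7 = 1.

1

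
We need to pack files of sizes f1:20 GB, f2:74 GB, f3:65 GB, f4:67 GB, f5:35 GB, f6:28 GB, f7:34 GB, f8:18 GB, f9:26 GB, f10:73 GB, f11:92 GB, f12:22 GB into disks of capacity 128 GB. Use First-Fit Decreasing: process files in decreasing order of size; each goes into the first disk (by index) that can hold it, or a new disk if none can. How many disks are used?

Sorted descending: 92, 74, 73, 67, 65, 35, 34, 28, 26, 22, 20, 18.
92 GB → disk 1 (remaining 36 GB)
74 GB → disk 2 (remaining 54 GB)
73 GB → disk 3 (remaining 55 GB)
67 GB → disk 4 (remaining 61 GB)
65 GB → disk 5 (remaining 63 GB)
35 GB → disk 1 (remaining 1 GB)
34 GB → disk 2 (remaining 20 GB)
28 GB → disk 3 (remaining 27 GB)
26 GB → disk 3 (remaining 1 GB)
22 GB → disk 4 (remaining 39 GB)
20 GB → disk 2 (remaining 0 GB)
18 GB → disk 4 (remaining 21 GB)

5 disks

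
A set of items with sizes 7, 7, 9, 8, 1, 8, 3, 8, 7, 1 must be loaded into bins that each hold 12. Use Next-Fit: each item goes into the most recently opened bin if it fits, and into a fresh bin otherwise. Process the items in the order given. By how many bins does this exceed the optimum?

Next-Fit: [7] [7] [9] [8,1] [8,3] [8] [7,1] → 7 bins.
7 items exceed 6 (half the capacity), and no two of those can share a bin, so at least 7 bins are needed.
So 7 is already optimal.

0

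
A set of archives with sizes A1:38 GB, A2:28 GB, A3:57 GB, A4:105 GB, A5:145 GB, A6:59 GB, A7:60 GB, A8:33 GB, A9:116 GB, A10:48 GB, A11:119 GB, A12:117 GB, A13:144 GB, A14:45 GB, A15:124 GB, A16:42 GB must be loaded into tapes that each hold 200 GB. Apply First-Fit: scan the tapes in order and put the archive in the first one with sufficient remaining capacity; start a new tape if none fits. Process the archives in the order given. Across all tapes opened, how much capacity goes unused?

Put A1 (38 GB) in tape 1; 162 GB remain.
Put A2 (28 GB) in tape 1; 134 GB remain.
Put A3 (57 GB) in tape 1; 77 GB remain.
Put A4 (105 GB) in tape 2; 95 GB remain.
Put A5 (145 GB) in tape 3; 55 GB remain.
Put A6 (59 GB) in tape 1; 18 GB remain.
Put A7 (60 GB) in tape 2; 35 GB remain.
Put A8 (33 GB) in tape 2; 2 GB remain.
Put A9 (116 GB) in tape 4; 84 GB remain.
Put A10 (48 GB) in tape 3; 7 GB remain.
Put A11 (119 GB) in tape 5; 81 GB remain.
Put A12 (117 GB) in tape 6; 83 GB remain.
Put A13 (144 GB) in tape 7; 56 GB remain.
Put A14 (45 GB) in tape 4; 39 GB remain.
Put A15 (124 GB) in tape 8; 76 GB remain.
Put A16 (42 GB) in tape 5; 39 GB remain.
8 tapes × 200 GB = 1600 GB; used 1280 GB; unused 320 GB.

320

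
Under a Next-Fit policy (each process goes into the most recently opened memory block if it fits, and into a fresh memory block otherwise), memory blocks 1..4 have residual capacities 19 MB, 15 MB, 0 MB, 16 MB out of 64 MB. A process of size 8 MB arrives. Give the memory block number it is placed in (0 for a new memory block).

Next-Fit only looks at memory block 4, which has 16 MB free.
8 MB fits there.

4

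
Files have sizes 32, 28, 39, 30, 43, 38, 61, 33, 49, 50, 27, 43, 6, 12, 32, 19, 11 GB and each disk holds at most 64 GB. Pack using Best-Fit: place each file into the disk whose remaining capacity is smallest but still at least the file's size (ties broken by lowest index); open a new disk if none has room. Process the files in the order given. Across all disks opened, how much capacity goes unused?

87

disk 1: place 32 GB, 32 GB left
disk 1: place 28 GB, 4 GB left
disk 2: place 39 GB, 25 GB left
disk 3: place 30 GB, 34 GB left
disk 4: place 43 GB, 21 GB left
disk 5: place 38 GB, 26 GB left
disk 6: place 61 GB, 3 GB left
disk 3: place 33 GB, 1 GB left
disk 7: place 49 GB, 15 GB left
disk 8: place 50 GB, 14 GB left
disk 9: place 27 GB, 37 GB left
disk 10: place 43 GB, 21 GB left
disk 8: place 6 GB, 8 GB left
disk 7: place 12 GB, 3 GB left
disk 9: place 32 GB, 5 GB left
disk 4: place 19 GB, 2 GB left
disk 10: place 11 GB, 10 GB left
10 disks × 64 GB = 640 GB; used 553 GB; unused 87 GB.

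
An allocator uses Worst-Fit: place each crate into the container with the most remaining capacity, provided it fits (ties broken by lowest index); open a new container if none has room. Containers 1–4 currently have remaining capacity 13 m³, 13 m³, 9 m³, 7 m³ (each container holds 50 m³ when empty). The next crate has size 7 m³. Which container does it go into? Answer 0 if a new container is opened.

1

Containers with room: container 1 (13 m³), container 2 (13 m³), container 3 (9 m³), container 4 (7 m³).
Most room is container 1 with 13 m³ free.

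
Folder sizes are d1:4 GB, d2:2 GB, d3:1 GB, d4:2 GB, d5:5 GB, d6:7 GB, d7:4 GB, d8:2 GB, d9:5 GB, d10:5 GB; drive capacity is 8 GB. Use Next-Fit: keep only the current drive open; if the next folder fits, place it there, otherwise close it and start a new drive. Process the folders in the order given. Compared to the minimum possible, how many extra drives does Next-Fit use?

Next-Fit: [4,2,1] [2,5] [7] [4,2] [5] [5] → 6 drives.
Total size 37 GB; any packing needs at least ⌈37/8⌉ = 5 drives.
An optimal packing achieves that bound: [7,1] [5,2] [5,2] [5,2] [4,4] → 5 drives.
Excess: 6 − 5 = 1.

1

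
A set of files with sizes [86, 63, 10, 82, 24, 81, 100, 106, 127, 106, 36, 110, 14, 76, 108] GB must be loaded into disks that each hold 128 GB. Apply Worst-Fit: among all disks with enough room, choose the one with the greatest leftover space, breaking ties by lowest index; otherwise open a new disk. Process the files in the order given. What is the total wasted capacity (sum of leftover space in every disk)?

279

disk 1: place 86 GB, 42 GB left
disk 2: place 63 GB, 65 GB left
disk 2: place 10 GB, 55 GB left
disk 3: place 82 GB, 46 GB left
disk 2: place 24 GB, 31 GB left
disk 4: place 81 GB, 47 GB left
disk 5: place 100 GB, 28 GB left
disk 6: place 106 GB, 22 GB left
disk 7: place 127 GB, 1 GB left
disk 8: place 106 GB, 22 GB left
disk 4: place 36 GB, 11 GB left
disk 9: place 110 GB, 18 GB left
disk 3: place 14 GB, 32 GB left
disk 10: place 76 GB, 52 GB left
disk 11: place 108 GB, 20 GB left
11 disks × 128 GB = 1408 GB; used 1129 GB; unused 279 GB.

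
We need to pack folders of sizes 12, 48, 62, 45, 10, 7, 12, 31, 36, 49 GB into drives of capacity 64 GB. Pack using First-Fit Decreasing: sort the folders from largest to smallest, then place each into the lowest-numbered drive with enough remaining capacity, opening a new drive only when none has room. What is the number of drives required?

6 drives

Sorted descending: 62, 49, 48, 45, 36, 31, 12, 12, 10, 7.
62 GB → drive 1 (remaining 2 GB)
49 GB → drive 2 (remaining 15 GB)
48 GB → drive 3 (remaining 16 GB)
45 GB → drive 4 (remaining 19 GB)
36 GB → drive 5 (remaining 28 GB)
31 GB → drive 6 (remaining 33 GB)
12 GB → drive 2 (remaining 3 GB)
12 GB → drive 3 (remaining 4 GB)
10 GB → drive 4 (remaining 9 GB)
7 GB → drive 4 (remaining 2 GB)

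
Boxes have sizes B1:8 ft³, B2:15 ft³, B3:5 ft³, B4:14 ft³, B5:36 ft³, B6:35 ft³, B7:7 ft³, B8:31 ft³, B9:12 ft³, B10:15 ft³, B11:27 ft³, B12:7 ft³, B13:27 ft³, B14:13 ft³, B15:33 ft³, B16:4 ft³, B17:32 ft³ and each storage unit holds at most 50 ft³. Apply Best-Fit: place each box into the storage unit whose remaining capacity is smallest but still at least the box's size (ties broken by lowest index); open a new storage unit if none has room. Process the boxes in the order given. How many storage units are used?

8

B1 (8 ft³) → storage unit 1 (remaining 42 ft³)
B2 (15 ft³) → storage unit 1 (remaining 27 ft³)
B3 (5 ft³) → storage unit 1 (remaining 22 ft³)
B4 (14 ft³) → storage unit 1 (remaining 8 ft³)
B5 (36 ft³) → storage unit 2 (remaining 14 ft³)
B6 (35 ft³) → storage unit 3 (remaining 15 ft³)
B7 (7 ft³) → storage unit 1 (remaining 1 ft³)
B8 (31 ft³) → storage unit 4 (remaining 19 ft³)
B9 (12 ft³) → storage unit 2 (remaining 2 ft³)
B10 (15 ft³) → storage unit 3 (remaining 0 ft³)
B11 (27 ft³) → storage unit 5 (remaining 23 ft³)
B12 (7 ft³) → storage unit 4 (remaining 12 ft³)
B13 (27 ft³) → storage unit 6 (remaining 23 ft³)
B14 (13 ft³) → storage unit 5 (remaining 10 ft³)
B15 (33 ft³) → storage unit 7 (remaining 17 ft³)
B16 (4 ft³) → storage unit 5 (remaining 6 ft³)
B17 (32 ft³) → storage unit 8 (remaining 18 ft³)
Final storage units: [8,15,5,14,7] [36,12] [35,15] [31,7] [27,13,4] [27] [33] [32].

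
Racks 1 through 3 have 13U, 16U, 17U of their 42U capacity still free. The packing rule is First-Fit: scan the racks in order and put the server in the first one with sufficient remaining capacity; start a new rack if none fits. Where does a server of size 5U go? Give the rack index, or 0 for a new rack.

Racks with room: rack 1 (13U), rack 2 (16U), rack 3 (17U).
The first with room is rack 1.

1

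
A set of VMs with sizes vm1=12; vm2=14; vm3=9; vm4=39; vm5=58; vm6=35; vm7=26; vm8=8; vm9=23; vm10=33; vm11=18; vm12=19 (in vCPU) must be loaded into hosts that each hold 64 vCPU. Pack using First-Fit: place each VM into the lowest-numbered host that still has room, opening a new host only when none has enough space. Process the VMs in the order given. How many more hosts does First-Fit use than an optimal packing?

1

First-Fit: [12,14,9,26] [39,8] [58] [35,23] [33,18] [19] → 6 hosts.
Total size 294 vCPU; any packing needs at least ⌈294/64⌉ = 5 hosts.
An optimal packing achieves that bound: [58] [39,23] [35,26] [33,19,12] [18,14,9,8] → 5 hosts.
Excess: 6 − 5 = 1.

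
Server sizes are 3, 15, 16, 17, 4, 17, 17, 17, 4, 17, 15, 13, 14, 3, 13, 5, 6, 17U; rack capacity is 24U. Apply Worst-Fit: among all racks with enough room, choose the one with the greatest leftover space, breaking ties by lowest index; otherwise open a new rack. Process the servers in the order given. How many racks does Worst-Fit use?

12 racks

3U → rack 1 (remaining 21U)
15U → rack 1 (remaining 6U)
16U → rack 2 (remaining 8U)
17U → rack 3 (remaining 7U)
4U → rack 2 (remaining 4U)
17U → rack 4 (remaining 7U)
17U → rack 5 (remaining 7U)
17U → rack 6 (remaining 7U)
4U → rack 3 (remaining 3U)
17U → rack 7 (remaining 7U)
15U → rack 8 (remaining 9U)
13U → rack 9 (remaining 11U)
14U → rack 10 (remaining 10U)
3U → rack 9 (remaining 8U)
13U → rack 11 (remaining 11U)
5U → rack 11 (remaining 6U)
6U → rack 10 (remaining 4U)
17U → rack 12 (remaining 7U)
Final racks: [3,15] [16,4] [17,4] [17] [17] [17] [17] [15] [13,3] [14,6] [13,5] [17].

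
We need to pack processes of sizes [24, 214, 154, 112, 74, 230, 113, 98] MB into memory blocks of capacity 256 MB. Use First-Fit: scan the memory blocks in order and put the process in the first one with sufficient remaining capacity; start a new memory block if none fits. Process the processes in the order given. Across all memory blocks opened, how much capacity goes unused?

261

memory block 1: place 24 MB, 232 MB left
memory block 1: place 214 MB, 18 MB left
memory block 2: place 154 MB, 102 MB left
memory block 3: place 112 MB, 144 MB left
memory block 2: place 74 MB, 28 MB left
memory block 4: place 230 MB, 26 MB left
memory block 3: place 113 MB, 31 MB left
memory block 5: place 98 MB, 158 MB left
5 memory blocks × 256 MB = 1280 MB; used 1019 MB; unused 261 MB.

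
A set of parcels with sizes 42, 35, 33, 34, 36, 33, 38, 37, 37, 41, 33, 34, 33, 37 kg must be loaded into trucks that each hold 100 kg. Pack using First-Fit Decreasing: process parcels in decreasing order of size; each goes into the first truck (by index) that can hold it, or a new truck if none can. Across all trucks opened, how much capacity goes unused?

Sorted descending: 42, 41, 38, 37, 37, 37, 36, 35, 34, 34, 33, 33, 33, 33.
Put 42 kg in truck 1; 58 kg remain.
Put 41 kg in truck 1; 17 kg remain.
Put 38 kg in truck 2; 62 kg remain.
Put 37 kg in truck 2; 25 kg remain.
Put 37 kg in truck 3; 63 kg remain.
Put 37 kg in truck 3; 26 kg remain.
Put 36 kg in truck 4; 64 kg remain.
Put 35 kg in truck 4; 29 kg remain.
Put 34 kg in truck 5; 66 kg remain.
Put 34 kg in truck 5; 32 kg remain.
Put 33 kg in truck 6; 67 kg remain.
Put 33 kg in truck 6; 34 kg remain.
Put 33 kg in truck 6; 1 kg remain.
Put 33 kg in truck 7; 67 kg remain.
7 trucks × 100 kg = 700 kg; used 503 kg; unused 197 kg.

197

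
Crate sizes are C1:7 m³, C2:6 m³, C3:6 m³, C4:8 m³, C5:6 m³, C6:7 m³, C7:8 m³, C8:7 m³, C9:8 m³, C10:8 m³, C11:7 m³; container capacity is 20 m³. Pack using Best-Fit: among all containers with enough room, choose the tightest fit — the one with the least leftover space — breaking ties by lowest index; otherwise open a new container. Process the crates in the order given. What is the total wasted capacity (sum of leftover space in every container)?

22

container 1: place C1 (7 m³), 13 m³ left
container 1: place C2 (6 m³), 7 m³ left
container 1: place C3 (6 m³), 1 m³ left
container 2: place C4 (8 m³), 12 m³ left
container 2: place C5 (6 m³), 6 m³ left
container 3: place C6 (7 m³), 13 m³ left
container 3: place C7 (8 m³), 5 m³ left
container 4: place C8 (7 m³), 13 m³ left
container 4: place C9 (8 m³), 5 m³ left
container 5: place C10 (8 m³), 12 m³ left
container 5: place C11 (7 m³), 5 m³ left
5 containers × 20 m³ = 100 m³; used 78 m³; unused 22 m³.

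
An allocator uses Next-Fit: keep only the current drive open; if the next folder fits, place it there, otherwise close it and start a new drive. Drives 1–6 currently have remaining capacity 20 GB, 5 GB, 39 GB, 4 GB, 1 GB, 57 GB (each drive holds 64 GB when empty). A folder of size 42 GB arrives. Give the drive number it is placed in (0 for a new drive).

Next-Fit only looks at drive 6, which has 57 GB free.
42 GB fits there.

6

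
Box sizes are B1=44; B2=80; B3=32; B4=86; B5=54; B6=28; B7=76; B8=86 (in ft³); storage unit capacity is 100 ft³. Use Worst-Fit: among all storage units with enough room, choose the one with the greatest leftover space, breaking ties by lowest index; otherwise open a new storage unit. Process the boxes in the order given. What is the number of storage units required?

Put B1 (44 ft³) in storage unit 1; 56 ft³ remain.
Put B2 (80 ft³) in storage unit 2; 20 ft³ remain.
Put B3 (32 ft³) in storage unit 1; 24 ft³ remain.
Put B4 (86 ft³) in storage unit 3; 14 ft³ remain.
Put B5 (54 ft³) in storage unit 4; 46 ft³ remain.
Put B6 (28 ft³) in storage unit 4; 18 ft³ remain.
Put B7 (76 ft³) in storage unit 5; 24 ft³ remain.
Put B8 (86 ft³) in storage unit 6; 14 ft³ remain.
Final storage units: [44,32] [80] [86] [54,28] [76] [86].

6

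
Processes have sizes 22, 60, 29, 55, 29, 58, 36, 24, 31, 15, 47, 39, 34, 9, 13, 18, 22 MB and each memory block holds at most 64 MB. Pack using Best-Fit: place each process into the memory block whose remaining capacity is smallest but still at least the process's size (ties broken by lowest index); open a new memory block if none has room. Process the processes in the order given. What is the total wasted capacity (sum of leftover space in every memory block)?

Put 22 MB in memory block 1; 42 MB remain.
Put 60 MB in memory block 2; 4 MB remain.
Put 29 MB in memory block 1; 13 MB remain.
Put 55 MB in memory block 3; 9 MB remain.
Put 29 MB in memory block 4; 35 MB remain.
Put 58 MB in memory block 5; 6 MB remain.
Put 36 MB in memory block 6; 28 MB remain.
Put 24 MB in memory block 6; 4 MB remain.
Put 31 MB in memory block 4; 4 MB remain.
Put 15 MB in memory block 7; 49 MB remain.
Put 47 MB in memory block 7; 2 MB remain.
Put 39 MB in memory block 8; 25 MB remain.
Put 34 MB in memory block 9; 30 MB remain.
Put 9 MB in memory block 3; 0 MB remain.
Put 13 MB in memory block 1; 0 MB remain.
Put 18 MB in memory block 8; 7 MB remain.
Put 22 MB in memory block 9; 8 MB remain.
9 memory blocks × 64 MB = 576 MB; used 541 MB; unused 35 MB.

35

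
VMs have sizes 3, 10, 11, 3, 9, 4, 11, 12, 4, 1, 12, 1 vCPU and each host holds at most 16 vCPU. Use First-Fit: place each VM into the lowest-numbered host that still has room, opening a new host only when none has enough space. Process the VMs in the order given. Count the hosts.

3 vCPU → host 1 (remaining 13 vCPU)
10 vCPU → host 1 (remaining 3 vCPU)
11 vCPU → host 2 (remaining 5 vCPU)
3 vCPU → host 1 (remaining 0 vCPU)
9 vCPU → host 3 (remaining 7 vCPU)
4 vCPU → host 2 (remaining 1 vCPU)
11 vCPU → host 4 (remaining 5 vCPU)
12 vCPU → host 5 (remaining 4 vCPU)
4 vCPU → host 3 (remaining 3 vCPU)
1 vCPU → host 2 (remaining 0 vCPU)
12 vCPU → host 6 (remaining 4 vCPU)
1 vCPU → host 3 (remaining 2 vCPU)

6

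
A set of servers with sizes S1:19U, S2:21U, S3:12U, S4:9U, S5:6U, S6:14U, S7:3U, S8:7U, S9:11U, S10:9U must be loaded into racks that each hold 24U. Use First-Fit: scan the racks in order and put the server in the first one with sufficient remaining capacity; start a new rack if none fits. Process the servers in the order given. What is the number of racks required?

S1 (19U) → rack 1 (remaining 5U)
S2 (21U) → rack 2 (remaining 3U)
S3 (12U) → rack 3 (remaining 12U)
S4 (9U) → rack 3 (remaining 3U)
S5 (6U) → rack 4 (remaining 18U)
S6 (14U) → rack 4 (remaining 4U)
S7 (3U) → rack 1 (remaining 2U)
S8 (7U) → rack 5 (remaining 17U)
S9 (11U) → rack 5 (remaining 6U)
S10 (9U) → rack 6 (remaining 15U)
Final racks: [19,3] [21] [12,9] [6,14] [7,11] [9].

6 racks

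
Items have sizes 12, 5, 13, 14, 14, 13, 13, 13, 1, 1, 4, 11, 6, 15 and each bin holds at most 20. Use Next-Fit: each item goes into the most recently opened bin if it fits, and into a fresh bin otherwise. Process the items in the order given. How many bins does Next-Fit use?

bin 1: place 12, 8 left
bin 1: place 5, 3 left
bin 2: place 13, 7 left
bin 3: place 14, 6 left
bin 4: place 14, 6 left
bin 5: place 13, 7 left
bin 6: place 13, 7 left
bin 7: place 13, 7 left
bin 7: place 1, 6 left
bin 7: place 1, 5 left
bin 7: place 4, 1 left
bin 8: place 11, 9 left
bin 8: place 6, 3 left
bin 9: place 15, 5 left
Final bins: [12,5] [13] [14] [14] [13] [13] [13,1,1,4] [11,6] [15].

9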